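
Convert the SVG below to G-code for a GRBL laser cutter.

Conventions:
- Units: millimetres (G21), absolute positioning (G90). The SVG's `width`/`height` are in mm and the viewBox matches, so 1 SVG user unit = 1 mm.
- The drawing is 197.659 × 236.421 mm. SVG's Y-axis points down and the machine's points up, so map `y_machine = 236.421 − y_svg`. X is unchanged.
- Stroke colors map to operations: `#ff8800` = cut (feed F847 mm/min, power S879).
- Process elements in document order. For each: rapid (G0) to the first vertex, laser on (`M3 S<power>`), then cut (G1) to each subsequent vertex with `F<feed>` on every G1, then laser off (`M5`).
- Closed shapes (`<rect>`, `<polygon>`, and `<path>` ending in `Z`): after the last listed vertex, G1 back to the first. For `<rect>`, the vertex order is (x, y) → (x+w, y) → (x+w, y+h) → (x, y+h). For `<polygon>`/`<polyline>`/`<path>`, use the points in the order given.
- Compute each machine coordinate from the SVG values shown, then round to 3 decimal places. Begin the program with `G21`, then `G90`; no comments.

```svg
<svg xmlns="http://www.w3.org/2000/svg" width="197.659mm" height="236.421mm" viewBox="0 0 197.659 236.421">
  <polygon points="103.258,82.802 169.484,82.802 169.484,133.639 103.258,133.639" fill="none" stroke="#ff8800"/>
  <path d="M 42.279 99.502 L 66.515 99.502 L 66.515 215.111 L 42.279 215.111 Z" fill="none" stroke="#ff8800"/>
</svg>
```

G21
G90
G0 X103.258 Y153.619
M3 S879
G1 X169.484 Y153.619 F847
G1 X169.484 Y102.782 F847
G1 X103.258 Y102.782 F847
G1 X103.258 Y153.619 F847
M5
G0 X42.279 Y136.919
M3 S879
G1 X66.515 Y136.919 F847
G1 X66.515 Y21.310 F847
G1 X42.279 Y21.310 F847
G1 X42.279 Y136.919 F847
M5

Since the viewBox matches the mm dimensions, user units are millimetres directly. The only transform is the Y-flip y_m = 236.421 − y_svg.

Shape 1 is a rectangle drawn with `<polygon>`. Its stroke #ff8800 means cut at S879, F847. After flipping Y the toolpath is (103.258,153.619) → (169.484,153.619) → (169.484,102.782) → (103.258,102.782) → (103.258,153.619), returning to the start.

Shape 2 is a rectangle drawn with `<path>`. Its stroke #ff8800 means cut at S879, F847. After flipping Y the toolpath is (42.279,136.919) → (66.515,136.919) → (66.515,21.310) → (42.279,21.310) → (42.279,136.919), returning to the start.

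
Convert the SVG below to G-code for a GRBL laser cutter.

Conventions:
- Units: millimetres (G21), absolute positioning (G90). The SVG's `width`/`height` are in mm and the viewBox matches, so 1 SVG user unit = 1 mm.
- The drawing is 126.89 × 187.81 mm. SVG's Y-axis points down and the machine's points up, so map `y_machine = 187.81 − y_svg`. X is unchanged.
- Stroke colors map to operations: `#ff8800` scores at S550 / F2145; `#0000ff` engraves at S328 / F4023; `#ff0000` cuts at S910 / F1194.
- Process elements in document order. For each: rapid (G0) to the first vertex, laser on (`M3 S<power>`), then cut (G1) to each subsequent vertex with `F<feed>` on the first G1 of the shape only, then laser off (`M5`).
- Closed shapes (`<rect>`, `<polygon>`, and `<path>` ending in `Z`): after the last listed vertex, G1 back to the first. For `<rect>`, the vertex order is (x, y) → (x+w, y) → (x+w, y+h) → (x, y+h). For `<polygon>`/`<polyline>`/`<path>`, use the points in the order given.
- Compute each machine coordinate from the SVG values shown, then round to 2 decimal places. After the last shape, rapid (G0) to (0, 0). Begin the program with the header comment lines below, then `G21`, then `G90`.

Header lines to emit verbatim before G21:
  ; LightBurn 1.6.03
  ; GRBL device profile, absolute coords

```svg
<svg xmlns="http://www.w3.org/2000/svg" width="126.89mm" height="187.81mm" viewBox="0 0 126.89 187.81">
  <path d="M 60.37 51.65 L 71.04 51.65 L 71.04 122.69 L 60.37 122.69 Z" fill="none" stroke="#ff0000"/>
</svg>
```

; LightBurn 1.6.03
; GRBL device profile, absolute coords
G21
G90
G0 X60.37 Y136.16
M3 S910
G1 X71.04 Y136.16 F1194
G1 X71.04 Y65.12
G1 X60.37 Y65.12
G1 X60.37 Y136.16
M5
G0 X0.00 Y0.00

1 u = 1 mm; y_m = 187.81 − y.

[1] `<path>` rectangle, #ff0000→cut S910 F1194: (60.37,136.16) → (71.04,136.16) → (71.04,65.12) → (60.37,65.12) → (60.37,136.16) (closed)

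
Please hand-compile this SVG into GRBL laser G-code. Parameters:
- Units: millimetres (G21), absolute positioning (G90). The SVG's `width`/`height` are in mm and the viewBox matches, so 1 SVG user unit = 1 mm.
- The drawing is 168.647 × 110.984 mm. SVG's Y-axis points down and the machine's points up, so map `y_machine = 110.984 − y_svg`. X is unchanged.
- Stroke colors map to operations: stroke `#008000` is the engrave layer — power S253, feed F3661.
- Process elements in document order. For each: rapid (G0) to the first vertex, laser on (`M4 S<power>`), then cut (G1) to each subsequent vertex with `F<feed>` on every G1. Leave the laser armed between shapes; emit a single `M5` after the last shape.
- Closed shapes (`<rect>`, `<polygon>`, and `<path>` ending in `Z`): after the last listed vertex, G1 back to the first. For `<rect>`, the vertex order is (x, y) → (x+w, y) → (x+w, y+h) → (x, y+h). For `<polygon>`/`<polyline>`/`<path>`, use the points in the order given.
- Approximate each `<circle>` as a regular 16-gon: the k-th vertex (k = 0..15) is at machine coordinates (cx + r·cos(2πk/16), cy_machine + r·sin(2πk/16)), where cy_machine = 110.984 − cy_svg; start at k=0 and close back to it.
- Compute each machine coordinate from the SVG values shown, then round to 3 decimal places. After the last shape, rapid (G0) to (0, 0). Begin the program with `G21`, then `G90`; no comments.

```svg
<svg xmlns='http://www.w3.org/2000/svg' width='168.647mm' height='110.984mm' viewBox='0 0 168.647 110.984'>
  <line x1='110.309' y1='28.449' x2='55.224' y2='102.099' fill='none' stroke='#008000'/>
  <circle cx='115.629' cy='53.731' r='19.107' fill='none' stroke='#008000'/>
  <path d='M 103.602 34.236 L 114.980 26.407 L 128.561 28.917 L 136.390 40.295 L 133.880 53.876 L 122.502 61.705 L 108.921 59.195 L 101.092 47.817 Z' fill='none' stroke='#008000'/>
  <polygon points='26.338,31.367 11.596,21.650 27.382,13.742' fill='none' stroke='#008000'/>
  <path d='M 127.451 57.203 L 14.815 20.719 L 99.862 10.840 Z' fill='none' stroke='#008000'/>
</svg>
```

G21
G90
G0 X110.309 Y82.535
M4 S253
G1 X55.224 Y8.885 F3661
G0 X134.736 Y57.253
M4 S253
G1 X133.282 Y64.565 F3661
G1 X129.140 Y70.764 F3661
G1 X122.941 Y74.906 F3661
G1 X115.629 Y76.360 F3661
G1 X108.317 Y74.906 F3661
G1 X102.118 Y70.764 F3661
G1 X97.976 Y64.565 F3661
G1 X96.522 Y57.253 F3661
G1 X97.976 Y49.941 F3661
G1 X102.118 Y43.742 F3661
G1 X108.317 Y39.600 F3661
G1 X115.629 Y38.146 F3661
G1 X122.941 Y39.600 F3661
G1 X129.140 Y43.742 F3661
G1 X133.282 Y49.941 F3661
G1 X134.736 Y57.253 F3661
G0 X103.602 Y76.748
M4 S253
G1 X114.980 Y84.577 F3661
G1 X128.561 Y82.067 F3661
G1 X136.390 Y70.689 F3661
G1 X133.880 Y57.108 F3661
G1 X122.502 Y49.279 F3661
G1 X108.921 Y51.789 F3661
G1 X101.092 Y63.167 F3661
G1 X103.602 Y76.748 F3661
G0 X26.338 Y79.617
M4 S253
G1 X11.596 Y89.334 F3661
G1 X27.382 Y97.242 F3661
G1 X26.338 Y79.617 F3661
G0 X127.451 Y53.781
M4 S253
G1 X14.815 Y90.265 F3661
G1 X99.862 Y100.144 F3661
G1 X127.451 Y53.781 F3661
M5
G0 X0.000 Y0.000

Since the viewBox matches the mm dimensions, user units are millimetres directly. The only transform is the Y-flip y_m = 110.984 − y_svg.

Shape 1 is a line segment drawn with `<line>`. Its stroke #008000 means engrave at S253, F3661. After flipping Y the toolpath is (110.309,82.535) → (55.224,8.885).

Shape 2 is a circle drawn with `<circle>`. Its stroke #008000 means engrave at S253, F3661. After flipping Y the toolpath is (134.736,57.253) → (133.282,64.565) → (129.140,70.764) → (122.941,74.906) → (115.629,76.360) → (108.317,74.906) → (102.118,70.764) → (97.976,64.565) → (96.522,57.253) → (97.976,49.941) → (102.118,43.742) → (108.317,39.600) → (115.629,38.146) → (122.941,39.600) → (129.140,43.742) → (133.282,49.941) → (134.736,57.253), returning to the start.

Shape 3 is a regular polygon drawn with `<path>`. Its stroke #008000 means engrave at S253, F3661. After flipping Y the toolpath is (103.602,76.748) → (114.980,84.577) → (128.561,82.067) → (136.390,70.689) → (133.880,57.108) → (122.502,49.279) → (108.921,51.789) → (101.092,63.167) → (103.602,76.748), returning to the start.

Shape 4 is a regular polygon drawn with `<polygon>`. Its stroke #008000 means engrave at S253, F3661. After flipping Y the toolpath is (26.338,79.617) → (11.596,89.334) → (27.382,97.242) → (26.338,79.617), returning to the start.

Shape 5 is a closed polygon drawn with `<path>`. Its stroke #008000 means engrave at S253, F3661. After flipping Y the toolpath is (127.451,53.781) → (14.815,90.265) → (99.862,100.144) → (127.451,53.781), returning to the start.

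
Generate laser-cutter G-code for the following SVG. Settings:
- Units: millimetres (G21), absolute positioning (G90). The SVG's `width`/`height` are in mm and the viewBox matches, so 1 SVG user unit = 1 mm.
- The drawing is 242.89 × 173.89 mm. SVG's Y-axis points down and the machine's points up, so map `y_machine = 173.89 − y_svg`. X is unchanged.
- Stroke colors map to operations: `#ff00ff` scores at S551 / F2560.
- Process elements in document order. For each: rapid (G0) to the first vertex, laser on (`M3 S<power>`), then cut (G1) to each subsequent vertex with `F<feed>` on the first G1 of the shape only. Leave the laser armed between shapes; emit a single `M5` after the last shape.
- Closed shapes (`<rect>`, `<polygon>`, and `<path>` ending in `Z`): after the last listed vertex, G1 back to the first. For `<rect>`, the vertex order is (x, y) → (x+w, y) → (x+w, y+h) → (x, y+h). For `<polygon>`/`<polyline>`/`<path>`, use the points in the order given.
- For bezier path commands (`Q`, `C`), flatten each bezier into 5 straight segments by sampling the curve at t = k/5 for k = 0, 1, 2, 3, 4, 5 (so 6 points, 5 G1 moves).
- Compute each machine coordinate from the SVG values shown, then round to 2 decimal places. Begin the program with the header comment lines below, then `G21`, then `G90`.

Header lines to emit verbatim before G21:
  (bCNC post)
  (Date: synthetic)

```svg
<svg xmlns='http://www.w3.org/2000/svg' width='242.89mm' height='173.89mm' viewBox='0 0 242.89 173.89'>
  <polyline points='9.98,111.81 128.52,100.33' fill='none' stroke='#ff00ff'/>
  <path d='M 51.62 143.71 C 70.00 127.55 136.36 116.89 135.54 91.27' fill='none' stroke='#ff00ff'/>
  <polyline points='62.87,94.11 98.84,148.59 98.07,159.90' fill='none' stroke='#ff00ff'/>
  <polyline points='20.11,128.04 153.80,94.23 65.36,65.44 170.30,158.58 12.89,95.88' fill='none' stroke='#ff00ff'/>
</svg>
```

(bCNC post)
(Date: synthetic)
G21
G90
G0 X9.98 Y62.08
M3 S551
G1 X128.52 Y73.56 F2560
G0 X51.62 Y30.18
M3 S551
G1 X67.48 Y39.38 F2560
G1 X89.34 Y48.24
G1 X111.65 Y57.75
G1 X128.89 Y68.88
G1 X135.54 Y82.62
G0 X62.87 Y79.78
M3 S551
G1 X98.84 Y25.30 F2560
G1 X98.07 Y13.99
G0 X20.11 Y45.85
M3 S551
G1 X153.80 Y79.66 F2560
G1 X65.36 Y108.45
G1 X170.30 Y15.31
G1 X12.89 Y78.01
M5

1 u = 1 mm; y_m = 173.89 − y.

[1] `<polyline>` line segment, #ff00ff→score S551 F2560: (9.98,62.08) → (128.52,73.56)

[2] `<path>` cubic bezier, #ff00ff→score S551 F2560: (51.62,30.18) → (67.48,39.38) → (89.34,48.24) → (111.65,57.75) → (128.89,68.88) → (135.54,82.62)

[3] `<polyline>` open polyline, #ff00ff→score S551 F2560: (62.87,79.78) → (98.84,25.30) → (98.07,13.99)

[4] `<polyline>` open polyline, #ff00ff→score S551 F2560: (20.11,45.85) → (153.80,79.66) → (65.36,108.45) → (170.30,15.31) → (12.89,78.01)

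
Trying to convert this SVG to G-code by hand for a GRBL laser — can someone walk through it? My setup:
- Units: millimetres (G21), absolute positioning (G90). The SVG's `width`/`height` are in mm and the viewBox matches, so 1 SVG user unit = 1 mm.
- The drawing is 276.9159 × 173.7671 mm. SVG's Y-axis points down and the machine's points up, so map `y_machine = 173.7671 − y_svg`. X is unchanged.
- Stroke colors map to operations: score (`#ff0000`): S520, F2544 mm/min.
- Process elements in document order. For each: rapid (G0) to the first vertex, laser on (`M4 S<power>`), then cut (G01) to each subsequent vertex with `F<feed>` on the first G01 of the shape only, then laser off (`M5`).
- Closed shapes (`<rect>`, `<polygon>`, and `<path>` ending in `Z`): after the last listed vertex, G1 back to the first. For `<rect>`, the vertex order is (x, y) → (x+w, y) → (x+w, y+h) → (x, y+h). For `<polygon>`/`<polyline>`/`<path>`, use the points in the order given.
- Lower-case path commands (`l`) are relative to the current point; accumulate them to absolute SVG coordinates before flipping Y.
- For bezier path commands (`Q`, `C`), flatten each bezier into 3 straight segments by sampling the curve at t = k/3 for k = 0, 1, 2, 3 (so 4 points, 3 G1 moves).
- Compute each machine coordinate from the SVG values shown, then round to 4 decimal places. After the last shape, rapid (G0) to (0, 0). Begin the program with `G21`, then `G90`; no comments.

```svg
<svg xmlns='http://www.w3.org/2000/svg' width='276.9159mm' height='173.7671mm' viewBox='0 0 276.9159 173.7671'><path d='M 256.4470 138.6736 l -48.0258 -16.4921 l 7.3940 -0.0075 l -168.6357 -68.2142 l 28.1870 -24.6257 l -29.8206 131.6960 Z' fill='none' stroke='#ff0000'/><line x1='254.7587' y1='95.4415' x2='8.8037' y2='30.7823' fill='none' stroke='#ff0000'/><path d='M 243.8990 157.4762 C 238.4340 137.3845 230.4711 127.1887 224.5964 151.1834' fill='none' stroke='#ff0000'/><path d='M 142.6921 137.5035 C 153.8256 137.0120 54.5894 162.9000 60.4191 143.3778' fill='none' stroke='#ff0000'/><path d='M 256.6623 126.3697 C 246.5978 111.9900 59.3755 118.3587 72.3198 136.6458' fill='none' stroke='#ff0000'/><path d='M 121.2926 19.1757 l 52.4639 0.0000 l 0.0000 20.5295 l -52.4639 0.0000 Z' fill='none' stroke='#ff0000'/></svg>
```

G21
G90
G0 X256.4470 Y35.0935
M4 S520
G01 X208.4212 Y51.5856 F2544
G01 X215.8152 Y51.5931
G01 X47.1795 Y119.8073
G01 X75.3665 Y144.4330
G01 X45.5459 Y12.7370
G01 X256.4470 Y35.0935
M5
G0 X254.7587 Y78.3256
M4 S520
G01 X8.8037 Y142.9848 F2544
M5
G0 X243.8990 Y16.2909
M4 S520
G01 X237.7712 Y32.1842 F2544
G01 X230.9973 Y36.0814
G01 X224.5964 Y22.5837
M5
G0 X142.6921 Y36.2636
M4 S520
G01 X125.0148 Y30.6208 F2544
G01 X81.6323 Y23.3450
G01 X60.4191 Y30.3893
M5
G0 X256.6623 Y47.3974
M4 S520
G01 X201.5202 Y55.1880 F2544
G01 X112.1227 Y51.1086
G01 X72.3198 Y37.1213
M5
G0 X121.2926 Y154.5914
M4 S520
G01 X173.7565 Y154.5914 F2544
G01 X173.7565 Y134.0619
G01 X121.2926 Y134.0619
G01 X121.2926 Y154.5914
M5
G0 X0.0000 Y0.0000

1 u = 1 mm; y_m = 173.7671 − y.

[1] `<path>` closed polygon, #ff0000→score S520 F2544: (256.4470,35.0935) → (208.4212,51.5856) → (215.8152,51.5931) → (47.1795,119.8073) → (75.3665,144.4330) → (45.5459,12.7370) → (256.4470,35.0935) (closed)

[2] `<line>` line segment, #ff0000→score S520 F2544: (254.7587,78.3256) → (8.8037,142.9848)

[3] `<path>` cubic bezier, #ff0000→score S520 F2544: (243.8990,16.2909) → (237.7712,32.1842) → (230.9973,36.0814) → (224.5964,22.5837)

[4] `<path>` cubic bezier, #ff0000→score S520 F2544: (142.6921,36.2636) → (125.0148,30.6208) → (81.6323,23.3450) → (60.4191,30.3893)

[5] `<path>` cubic bezier, #ff0000→score S520 F2544: (256.6623,47.3974) → (201.5202,55.1880) → (112.1227,51.1086) → (72.3198,37.1213)

[6] `<path>` rectangle, #ff0000→score S520 F2544: (121.2926,154.5914) → (173.7565,154.5914) → (173.7565,134.0619) → (121.2926,134.0619) → (121.2926,154.5914) (closed)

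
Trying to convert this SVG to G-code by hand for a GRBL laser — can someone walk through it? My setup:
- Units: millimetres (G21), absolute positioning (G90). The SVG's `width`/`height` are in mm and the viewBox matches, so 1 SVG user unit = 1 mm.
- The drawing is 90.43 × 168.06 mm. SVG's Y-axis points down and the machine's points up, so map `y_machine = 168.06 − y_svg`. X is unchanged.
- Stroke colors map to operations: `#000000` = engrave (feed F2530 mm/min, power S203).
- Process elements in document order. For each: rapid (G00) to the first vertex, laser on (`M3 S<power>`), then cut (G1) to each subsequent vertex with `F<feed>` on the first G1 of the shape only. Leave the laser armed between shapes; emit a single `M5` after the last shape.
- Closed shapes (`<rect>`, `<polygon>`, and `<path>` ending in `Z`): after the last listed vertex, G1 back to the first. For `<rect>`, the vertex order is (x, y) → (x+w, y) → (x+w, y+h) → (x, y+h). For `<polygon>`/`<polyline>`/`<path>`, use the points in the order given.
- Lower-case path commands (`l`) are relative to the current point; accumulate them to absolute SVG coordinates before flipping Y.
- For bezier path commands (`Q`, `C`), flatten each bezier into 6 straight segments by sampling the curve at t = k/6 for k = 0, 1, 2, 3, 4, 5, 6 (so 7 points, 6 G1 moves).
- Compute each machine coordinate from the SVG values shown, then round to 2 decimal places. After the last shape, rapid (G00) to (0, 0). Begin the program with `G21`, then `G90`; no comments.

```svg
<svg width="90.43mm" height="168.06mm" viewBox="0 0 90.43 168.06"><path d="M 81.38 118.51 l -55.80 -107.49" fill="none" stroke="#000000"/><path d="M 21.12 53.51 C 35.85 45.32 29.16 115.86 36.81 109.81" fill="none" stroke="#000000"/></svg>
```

Since the viewBox matches the mm dimensions, user units are millimetres directly. The only transform is the Y-flip y_m = 168.06 − y_svg.

Shape 1 is a line segment drawn with `<path>`. Its stroke #000000 means engrave at S203, F2530. After flipping Y the toolpath is (81.38,49.55) → (25.58,157.04).

Shape 2 is a cubic bezier drawn with `<path>`. Its stroke #000000 means engrave at S203, F2530. After flipping Y the toolpath is (21.12,114.55) → (26.87,112.80) → (30.03,102.25) → (31.62,87.20) → (32.62,71.98) → (34.01,60.89) → (36.81,58.25).

G21
G90
G00 X81.38 Y49.55
M3 S203
G1 X25.58 Y157.04 F2530
G00 X21.12 Y114.55
M3 S203
G1 X26.87 Y112.80 F2530
G1 X30.03 Y102.25
G1 X31.62 Y87.20
G1 X32.62 Y71.98
G1 X34.01 Y60.89
G1 X36.81 Y58.25
M5
G00 X0.00 Y0.00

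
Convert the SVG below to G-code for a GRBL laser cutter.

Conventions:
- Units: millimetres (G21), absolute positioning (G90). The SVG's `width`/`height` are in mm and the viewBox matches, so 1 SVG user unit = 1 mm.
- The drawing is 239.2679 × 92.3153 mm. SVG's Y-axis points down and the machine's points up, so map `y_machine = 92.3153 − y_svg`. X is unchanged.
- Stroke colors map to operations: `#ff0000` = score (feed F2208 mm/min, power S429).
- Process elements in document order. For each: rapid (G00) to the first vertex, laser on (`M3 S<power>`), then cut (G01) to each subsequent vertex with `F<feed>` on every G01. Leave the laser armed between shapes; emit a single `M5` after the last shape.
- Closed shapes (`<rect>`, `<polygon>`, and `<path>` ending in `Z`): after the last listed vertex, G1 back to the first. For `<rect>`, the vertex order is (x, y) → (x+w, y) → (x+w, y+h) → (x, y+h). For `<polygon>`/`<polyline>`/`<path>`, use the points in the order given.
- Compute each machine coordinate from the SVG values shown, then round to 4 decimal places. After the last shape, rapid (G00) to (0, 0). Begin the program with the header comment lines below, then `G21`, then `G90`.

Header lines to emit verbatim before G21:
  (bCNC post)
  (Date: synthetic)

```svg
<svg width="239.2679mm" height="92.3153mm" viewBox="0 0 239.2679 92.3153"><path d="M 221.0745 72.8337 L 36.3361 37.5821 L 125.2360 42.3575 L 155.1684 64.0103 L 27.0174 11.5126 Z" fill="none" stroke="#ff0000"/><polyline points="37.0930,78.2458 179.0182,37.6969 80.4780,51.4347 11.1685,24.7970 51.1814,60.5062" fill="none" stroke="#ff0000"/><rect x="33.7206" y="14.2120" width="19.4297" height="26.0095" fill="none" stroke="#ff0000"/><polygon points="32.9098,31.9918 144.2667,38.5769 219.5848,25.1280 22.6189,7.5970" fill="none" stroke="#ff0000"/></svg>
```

Since the viewBox matches the mm dimensions, user units are millimetres directly. The only transform is the Y-flip y_m = 92.3153 − y_svg.

Shape 1 is a closed polygon drawn with `<path>`. Its stroke #ff0000 means score at S429, F2208. After flipping Y the toolpath is (221.0745,19.4816) → (36.3361,54.7332) → (125.2360,49.9578) → (155.1684,28.3050) → (27.0174,80.8027) → (221.0745,19.4816), returning to the start.

Shape 2 is a open polyline drawn with `<polyline>`. Its stroke #ff0000 means score at S429, F2208. After flipping Y the toolpath is (37.0930,14.0695) → (179.0182,54.6184) → (80.4780,40.8806) → (11.1685,67.5183) → (51.1814,31.8091).

Shape 3 is a rectangle drawn with `<rect>`. Its stroke #ff0000 means score at S429, F2208. After flipping Y the toolpath is (33.7206,78.1033) → (53.1503,78.1033) → (53.1503,52.0938) → (33.7206,52.0938) → (33.7206,78.1033), returning to the start.

Shape 4 is a closed polygon drawn with `<polygon>`. Its stroke #ff0000 means score at S429, F2208. After flipping Y the toolpath is (32.9098,60.3235) → (144.2667,53.7384) → (219.5848,67.1873) → (22.6189,84.7183) → (32.9098,60.3235), returning to the start.

(bCNC post)
(Date: synthetic)
G21
G90
G00 X221.0745 Y19.4816
M3 S429
G01 X36.3361 Y54.7332 F2208
G01 X125.2360 Y49.9578 F2208
G01 X155.1684 Y28.3050 F2208
G01 X27.0174 Y80.8027 F2208
G01 X221.0745 Y19.4816 F2208
G00 X37.0930 Y14.0695
M3 S429
G01 X179.0182 Y54.6184 F2208
G01 X80.4780 Y40.8806 F2208
G01 X11.1685 Y67.5183 F2208
G01 X51.1814 Y31.8091 F2208
G00 X33.7206 Y78.1033
M3 S429
G01 X53.1503 Y78.1033 F2208
G01 X53.1503 Y52.0938 F2208
G01 X33.7206 Y52.0938 F2208
G01 X33.7206 Y78.1033 F2208
G00 X32.9098 Y60.3235
M3 S429
G01 X144.2667 Y53.7384 F2208
G01 X219.5848 Y67.1873 F2208
G01 X22.6189 Y84.7183 F2208
G01 X32.9098 Y60.3235 F2208
M5
G00 X0.0000 Y0.0000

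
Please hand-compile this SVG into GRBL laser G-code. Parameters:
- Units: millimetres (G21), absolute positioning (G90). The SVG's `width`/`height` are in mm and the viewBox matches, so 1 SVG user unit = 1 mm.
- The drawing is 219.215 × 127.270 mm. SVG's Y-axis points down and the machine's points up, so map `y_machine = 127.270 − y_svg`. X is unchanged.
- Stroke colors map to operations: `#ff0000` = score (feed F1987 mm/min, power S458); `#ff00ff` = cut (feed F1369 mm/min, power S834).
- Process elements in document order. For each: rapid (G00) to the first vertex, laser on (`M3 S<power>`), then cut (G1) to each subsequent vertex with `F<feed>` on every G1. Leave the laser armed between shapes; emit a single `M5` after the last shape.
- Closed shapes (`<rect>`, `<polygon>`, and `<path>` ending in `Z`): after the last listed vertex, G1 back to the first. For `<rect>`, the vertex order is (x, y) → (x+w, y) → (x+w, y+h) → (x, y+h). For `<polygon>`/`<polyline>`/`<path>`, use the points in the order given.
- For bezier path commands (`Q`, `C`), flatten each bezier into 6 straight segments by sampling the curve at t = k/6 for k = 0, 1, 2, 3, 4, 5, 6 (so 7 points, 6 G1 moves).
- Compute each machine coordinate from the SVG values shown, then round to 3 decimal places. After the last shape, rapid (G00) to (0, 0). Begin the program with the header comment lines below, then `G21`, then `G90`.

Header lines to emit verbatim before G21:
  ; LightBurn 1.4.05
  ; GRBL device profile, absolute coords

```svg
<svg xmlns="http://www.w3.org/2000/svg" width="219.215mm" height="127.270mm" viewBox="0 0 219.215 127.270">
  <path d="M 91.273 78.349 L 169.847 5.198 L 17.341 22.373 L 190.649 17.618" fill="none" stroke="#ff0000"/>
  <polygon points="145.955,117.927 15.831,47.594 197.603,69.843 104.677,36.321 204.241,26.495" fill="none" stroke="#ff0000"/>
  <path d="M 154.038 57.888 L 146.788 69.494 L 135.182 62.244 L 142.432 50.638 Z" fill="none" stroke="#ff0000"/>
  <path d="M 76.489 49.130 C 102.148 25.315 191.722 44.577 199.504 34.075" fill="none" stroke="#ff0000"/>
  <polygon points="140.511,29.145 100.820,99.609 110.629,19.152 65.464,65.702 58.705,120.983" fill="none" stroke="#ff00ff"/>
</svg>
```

Since the viewBox matches the mm dimensions, user units are millimetres directly. The only transform is the Y-flip y_m = 127.270 − y_svg.

Shape 1 is a open polyline drawn with `<path>`. Its stroke #ff0000 means score at S458, F1987. After flipping Y the toolpath is (91.273,48.921) → (169.847,122.072) → (17.341,104.897) → (190.649,109.652).

Shape 2 is a closed polygon drawn with `<polygon>`. Its stroke #ff0000 means score at S458, F1987. After flipping Y the toolpath is (145.955,9.343) → (15.831,79.676) → (197.603,57.427) → (104.677,90.949) → (204.241,100.775) → (145.955,9.343), returning to the start.

Shape 3 is a regular polygon drawn with `<path>`. Its stroke #ff0000 means score at S458, F1987. After flipping Y the toolpath is (154.038,69.382) → (146.788,57.776) → (135.182,65.026) → (142.432,76.632) → (154.038,69.382), returning to the start.

Shape 4 is a cubic bezier drawn with `<path>`. Its stroke #ff0000 means score at S458, F1987. After flipping Y the toolpath is (76.489,78.140) → (93.970,86.795) → (118.056,90.294) → (144.700,90.660) → (169.855,89.917) → (189.472,90.087) → (199.504,93.195).

Shape 5 is a closed polygon drawn with `<polygon>`. Its stroke #ff00ff means cut at S834, F1369. After flipping Y the toolpath is (140.511,98.125) → (100.820,27.661) → (110.629,108.118) → (65.464,61.568) → (58.705,6.287) → (140.511,98.125), returning to the start.

; LightBurn 1.4.05
; GRBL device profile, absolute coords
G21
G90
G00 X91.273 Y48.921
M3 S458
G1 X169.847 Y122.072 F1987
G1 X17.341 Y104.897 F1987
G1 X190.649 Y109.652 F1987
G00 X145.955 Y9.343
M3 S458
G1 X15.831 Y79.676 F1987
G1 X197.603 Y57.427 F1987
G1 X104.677 Y90.949 F1987
G1 X204.241 Y100.775 F1987
G1 X145.955 Y9.343 F1987
G00 X154.038 Y69.382
M3 S458
G1 X146.788 Y57.776 F1987
G1 X135.182 Y65.026 F1987
G1 X142.432 Y76.632 F1987
G1 X154.038 Y69.382 F1987
G00 X76.489 Y78.140
M3 S458
G1 X93.970 Y86.795 F1987
G1 X118.056 Y90.294 F1987
G1 X144.700 Y90.660 F1987
G1 X169.855 Y89.917 F1987
G1 X189.472 Y90.087 F1987
G1 X199.504 Y93.195 F1987
G00 X140.511 Y98.125
M3 S834
G1 X100.820 Y27.661 F1369
G1 X110.629 Y108.118 F1369
G1 X65.464 Y61.568 F1369
G1 X58.705 Y6.287 F1369
G1 X140.511 Y98.125 F1369
M5
G00 X0.000 Y0.000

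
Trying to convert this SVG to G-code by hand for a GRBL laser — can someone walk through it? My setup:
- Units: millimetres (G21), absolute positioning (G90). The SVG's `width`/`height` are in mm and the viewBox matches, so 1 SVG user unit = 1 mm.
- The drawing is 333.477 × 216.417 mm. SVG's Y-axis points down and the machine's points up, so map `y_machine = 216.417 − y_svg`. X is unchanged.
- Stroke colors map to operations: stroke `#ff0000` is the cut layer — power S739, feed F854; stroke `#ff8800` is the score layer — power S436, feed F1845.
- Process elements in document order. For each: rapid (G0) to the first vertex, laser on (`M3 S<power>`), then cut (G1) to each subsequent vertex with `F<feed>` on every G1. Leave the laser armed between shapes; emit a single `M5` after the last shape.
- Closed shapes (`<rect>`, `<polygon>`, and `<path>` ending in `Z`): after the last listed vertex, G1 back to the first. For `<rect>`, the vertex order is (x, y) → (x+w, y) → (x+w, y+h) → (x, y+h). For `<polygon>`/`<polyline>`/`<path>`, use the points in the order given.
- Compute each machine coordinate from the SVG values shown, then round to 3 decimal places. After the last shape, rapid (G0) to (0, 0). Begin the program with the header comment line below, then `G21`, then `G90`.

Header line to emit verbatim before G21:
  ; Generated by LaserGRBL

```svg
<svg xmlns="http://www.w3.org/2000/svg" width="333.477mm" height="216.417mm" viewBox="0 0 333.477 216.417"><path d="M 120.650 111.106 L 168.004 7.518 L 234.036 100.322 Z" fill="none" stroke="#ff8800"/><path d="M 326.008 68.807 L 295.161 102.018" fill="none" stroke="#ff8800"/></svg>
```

; Generated by LaserGRBL
G21
G90
G0 X120.650 Y105.311
M3 S436
G1 X168.004 Y208.899 F1845
G1 X234.036 Y116.095 F1845
G1 X120.650 Y105.311 F1845
G0 X326.008 Y147.610
M3 S436
G1 X295.161 Y114.399 F1845
M5
G0 X0.000 Y0.000

Since the viewBox matches the mm dimensions, user units are millimetres directly. The only transform is the Y-flip y_m = 216.417 − y_svg.

Shape 1 is a regular polygon drawn with `<path>`. Its stroke #ff8800 means score at S436, F1845. After flipping Y the toolpath is (120.650,105.311) → (168.004,208.899) → (234.036,116.095) → (120.650,105.311), returning to the start.

Shape 2 is a line segment drawn with `<path>`. Its stroke #ff8800 means score at S436, F1845. After flipping Y the toolpath is (326.008,147.610) → (295.161,114.399).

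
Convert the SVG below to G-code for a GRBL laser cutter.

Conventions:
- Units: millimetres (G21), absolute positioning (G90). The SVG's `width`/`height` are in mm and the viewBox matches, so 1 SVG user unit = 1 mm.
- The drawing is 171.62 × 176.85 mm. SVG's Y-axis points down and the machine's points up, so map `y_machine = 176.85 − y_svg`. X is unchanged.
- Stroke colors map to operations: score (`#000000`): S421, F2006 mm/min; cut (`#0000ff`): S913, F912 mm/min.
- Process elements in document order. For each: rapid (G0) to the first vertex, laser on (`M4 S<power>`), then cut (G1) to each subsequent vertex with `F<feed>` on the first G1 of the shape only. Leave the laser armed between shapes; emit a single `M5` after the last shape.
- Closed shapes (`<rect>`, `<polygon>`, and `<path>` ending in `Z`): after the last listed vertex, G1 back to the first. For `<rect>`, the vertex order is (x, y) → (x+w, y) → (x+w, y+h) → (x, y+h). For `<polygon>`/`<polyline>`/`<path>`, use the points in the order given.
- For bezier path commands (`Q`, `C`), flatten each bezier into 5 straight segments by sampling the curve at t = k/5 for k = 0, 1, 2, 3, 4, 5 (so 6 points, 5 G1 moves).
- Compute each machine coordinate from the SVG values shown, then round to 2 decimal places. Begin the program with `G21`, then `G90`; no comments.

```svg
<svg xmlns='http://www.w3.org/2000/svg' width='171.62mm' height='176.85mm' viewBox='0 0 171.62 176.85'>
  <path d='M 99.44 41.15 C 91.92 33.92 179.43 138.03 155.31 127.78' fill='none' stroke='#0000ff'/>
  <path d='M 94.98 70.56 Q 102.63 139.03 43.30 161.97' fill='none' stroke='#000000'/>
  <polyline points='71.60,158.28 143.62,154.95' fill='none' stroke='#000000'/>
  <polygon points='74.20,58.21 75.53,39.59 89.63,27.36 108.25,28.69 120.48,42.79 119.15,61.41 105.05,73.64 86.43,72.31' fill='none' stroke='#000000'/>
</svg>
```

G21
G90
G0 X99.44 Y135.70
M4 S913
G1 X104.68 Y128.48 F912
G1 X122.80 Y105.38
G1 X143.90 Y77.22
G1 X158.04 Y54.84
G1 X155.31 Y49.07
G0 X94.98 Y106.29
M4 S421
G1 X95.36 Y80.72 F2006
G1 X90.38 Y58.80
G1 X80.05 Y40.52
G1 X64.35 Y25.88
G1 X43.30 Y14.88
G0 X71.60 Y18.57
M4 S421
G1 X143.62 Y21.90 F2006
G0 X74.20 Y118.64
M4 S421
G1 X75.53 Y137.26 F2006
G1 X89.63 Y149.49
G1 X108.25 Y148.16
G1 X120.48 Y134.06
G1 X119.15 Y115.44
G1 X105.05 Y103.21
G1 X86.43 Y104.54
G1 X74.20 Y118.64
M5

Since the viewBox matches the mm dimensions, user units are millimetres directly. The only transform is the Y-flip y_m = 176.85 − y_svg.

Shape 1 is a cubic bezier drawn with `<path>`. Its stroke #0000ff means cut at S913, F912. After flipping Y the toolpath is (99.44,135.70) → (104.68,128.48) → (122.80,105.38) → (143.90,77.22) → (158.04,54.84) → (155.31,49.07).

Shape 2 is a quadratic bezier drawn with `<path>`. Its stroke #000000 means score at S421, F2006. After flipping Y the toolpath is (94.98,106.29) → (95.36,80.72) → (90.38,58.80) → (80.05,40.52) → (64.35,25.88) → (43.30,14.88).

Shape 3 is a line segment drawn with `<polyline>`. Its stroke #000000 means score at S421, F2006. After flipping Y the toolpath is (71.60,18.57) → (143.62,21.90).

Shape 4 is a regular polygon drawn with `<polygon>`. Its stroke #000000 means score at S421, F2006. After flipping Y the toolpath is (74.20,118.64) → (75.53,137.26) → (89.63,149.49) → (108.25,148.16) → (120.48,134.06) → (119.15,115.44) → (105.05,103.21) → (86.43,104.54) → (74.20,118.64), returning to the start.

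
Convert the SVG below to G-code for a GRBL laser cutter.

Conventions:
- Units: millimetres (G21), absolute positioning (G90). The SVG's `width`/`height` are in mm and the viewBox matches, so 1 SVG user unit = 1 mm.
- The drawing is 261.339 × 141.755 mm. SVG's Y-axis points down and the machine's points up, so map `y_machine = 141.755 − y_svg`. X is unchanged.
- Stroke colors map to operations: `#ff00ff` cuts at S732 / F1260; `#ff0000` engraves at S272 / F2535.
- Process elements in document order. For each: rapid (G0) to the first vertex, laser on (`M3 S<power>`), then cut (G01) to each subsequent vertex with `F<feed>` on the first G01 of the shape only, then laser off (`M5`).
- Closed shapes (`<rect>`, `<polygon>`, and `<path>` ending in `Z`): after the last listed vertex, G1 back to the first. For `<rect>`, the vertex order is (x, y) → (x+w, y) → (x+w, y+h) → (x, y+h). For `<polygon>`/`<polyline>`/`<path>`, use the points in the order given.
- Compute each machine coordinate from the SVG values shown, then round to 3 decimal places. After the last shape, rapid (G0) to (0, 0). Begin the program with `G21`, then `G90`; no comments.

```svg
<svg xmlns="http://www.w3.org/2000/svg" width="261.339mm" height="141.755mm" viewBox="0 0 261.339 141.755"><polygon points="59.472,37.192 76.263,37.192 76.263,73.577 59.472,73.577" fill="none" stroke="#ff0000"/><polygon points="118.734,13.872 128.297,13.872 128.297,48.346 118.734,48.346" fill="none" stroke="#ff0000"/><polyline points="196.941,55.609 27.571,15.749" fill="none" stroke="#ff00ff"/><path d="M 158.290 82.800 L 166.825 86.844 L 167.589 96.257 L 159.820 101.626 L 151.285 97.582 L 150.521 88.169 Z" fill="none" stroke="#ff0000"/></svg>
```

1 u = 1 mm; y_m = 141.755 − y.

[1] `<polygon>` rectangle, #ff0000→engrave S272 F2535: (59.472,104.563) → (76.263,104.563) → (76.263,68.178) → (59.472,68.178) → (59.472,104.563) (closed)

[2] `<polygon>` rectangle, #ff0000→engrave S272 F2535: (118.734,127.883) → (128.297,127.883) → (128.297,93.409) → (118.734,93.409) → (118.734,127.883) (closed)

[3] `<polyline>` line segment, #ff00ff→cut S732 F1260: (196.941,86.146) → (27.571,126.006)

[4] `<path>` regular polygon, #ff0000→engrave S272 F2535: (158.290,58.955) → (166.825,54.911) → (167.589,45.498) → (159.820,40.129) → (151.285,44.173) → (150.521,53.586) → (158.290,58.955) (closed)

G21
G90
G0 X59.472 Y104.563
M3 S272
G01 X76.263 Y104.563 F2535
G01 X76.263 Y68.178
G01 X59.472 Y68.178
G01 X59.472 Y104.563
M5
G0 X118.734 Y127.883
M3 S272
G01 X128.297 Y127.883 F2535
G01 X128.297 Y93.409
G01 X118.734 Y93.409
G01 X118.734 Y127.883
M5
G0 X196.941 Y86.146
M3 S732
G01 X27.571 Y126.006 F1260
M5
G0 X158.290 Y58.955
M3 S272
G01 X166.825 Y54.911 F2535
G01 X167.589 Y45.498
G01 X159.820 Y40.129
G01 X151.285 Y44.173
G01 X150.521 Y53.586
G01 X158.290 Y58.955
M5
G0 X0.000 Y0.000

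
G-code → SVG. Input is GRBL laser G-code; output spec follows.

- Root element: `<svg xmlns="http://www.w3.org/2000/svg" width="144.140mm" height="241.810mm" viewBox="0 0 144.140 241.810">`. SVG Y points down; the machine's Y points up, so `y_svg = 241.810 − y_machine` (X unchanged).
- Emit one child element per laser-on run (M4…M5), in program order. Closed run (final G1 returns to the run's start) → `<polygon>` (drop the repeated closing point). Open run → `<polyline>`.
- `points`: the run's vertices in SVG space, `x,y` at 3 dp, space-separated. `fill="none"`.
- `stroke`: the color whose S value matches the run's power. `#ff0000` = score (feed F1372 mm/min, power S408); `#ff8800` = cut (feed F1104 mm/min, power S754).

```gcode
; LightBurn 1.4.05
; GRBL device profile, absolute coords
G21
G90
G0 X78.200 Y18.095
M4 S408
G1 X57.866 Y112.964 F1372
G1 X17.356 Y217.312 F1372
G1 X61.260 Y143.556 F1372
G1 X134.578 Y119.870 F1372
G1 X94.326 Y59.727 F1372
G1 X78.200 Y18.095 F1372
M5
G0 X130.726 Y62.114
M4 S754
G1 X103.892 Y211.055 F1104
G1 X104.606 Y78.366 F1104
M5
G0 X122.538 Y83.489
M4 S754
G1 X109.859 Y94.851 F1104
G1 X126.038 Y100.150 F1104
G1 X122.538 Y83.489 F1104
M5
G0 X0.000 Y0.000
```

<svg xmlns="http://www.w3.org/2000/svg" width="144.140mm" height="241.810mm" viewBox="0 0 144.140 241.810">
  <polygon points="78.200,223.715 57.866,128.846 17.356,24.498 61.260,98.254 134.578,121.940 94.326,182.083" fill="none" stroke="#ff0000"/>
  <polyline points="130.726,179.696 103.892,30.755 104.606,163.444" fill="none" stroke="#ff8800"/>
  <polygon points="122.538,158.321 109.859,146.959 126.038,141.660" fill="none" stroke="#ff8800"/>
</svg>

Machine Y-up, SVG Y-down with viewBox height 241.810, so y_svg = 241.810 − y_machine; X carries over.

Run 1: power S408 maps to stroke `#ff0000` (score). The run returns to its start, so emit a `<polygon>` with points (Y-flipped): 78.200,223.715 57.866,128.846 17.356,24.498 61.260,98.254 134.578,121.940 94.326,182.083.

Run 2: S754 ⇒ cut layer `#ff8800`. The run is open, so emit a `<polyline>` with points (Y-flipped): 130.726,179.696 103.892,30.755 104.606,163.444.

Run 3: S754 ⇒ cut layer `#ff8800`. The run returns to its start, so emit a `<polygon>` with points (Y-flipped): 122.538,158.321 109.859,146.959 126.038,141.660.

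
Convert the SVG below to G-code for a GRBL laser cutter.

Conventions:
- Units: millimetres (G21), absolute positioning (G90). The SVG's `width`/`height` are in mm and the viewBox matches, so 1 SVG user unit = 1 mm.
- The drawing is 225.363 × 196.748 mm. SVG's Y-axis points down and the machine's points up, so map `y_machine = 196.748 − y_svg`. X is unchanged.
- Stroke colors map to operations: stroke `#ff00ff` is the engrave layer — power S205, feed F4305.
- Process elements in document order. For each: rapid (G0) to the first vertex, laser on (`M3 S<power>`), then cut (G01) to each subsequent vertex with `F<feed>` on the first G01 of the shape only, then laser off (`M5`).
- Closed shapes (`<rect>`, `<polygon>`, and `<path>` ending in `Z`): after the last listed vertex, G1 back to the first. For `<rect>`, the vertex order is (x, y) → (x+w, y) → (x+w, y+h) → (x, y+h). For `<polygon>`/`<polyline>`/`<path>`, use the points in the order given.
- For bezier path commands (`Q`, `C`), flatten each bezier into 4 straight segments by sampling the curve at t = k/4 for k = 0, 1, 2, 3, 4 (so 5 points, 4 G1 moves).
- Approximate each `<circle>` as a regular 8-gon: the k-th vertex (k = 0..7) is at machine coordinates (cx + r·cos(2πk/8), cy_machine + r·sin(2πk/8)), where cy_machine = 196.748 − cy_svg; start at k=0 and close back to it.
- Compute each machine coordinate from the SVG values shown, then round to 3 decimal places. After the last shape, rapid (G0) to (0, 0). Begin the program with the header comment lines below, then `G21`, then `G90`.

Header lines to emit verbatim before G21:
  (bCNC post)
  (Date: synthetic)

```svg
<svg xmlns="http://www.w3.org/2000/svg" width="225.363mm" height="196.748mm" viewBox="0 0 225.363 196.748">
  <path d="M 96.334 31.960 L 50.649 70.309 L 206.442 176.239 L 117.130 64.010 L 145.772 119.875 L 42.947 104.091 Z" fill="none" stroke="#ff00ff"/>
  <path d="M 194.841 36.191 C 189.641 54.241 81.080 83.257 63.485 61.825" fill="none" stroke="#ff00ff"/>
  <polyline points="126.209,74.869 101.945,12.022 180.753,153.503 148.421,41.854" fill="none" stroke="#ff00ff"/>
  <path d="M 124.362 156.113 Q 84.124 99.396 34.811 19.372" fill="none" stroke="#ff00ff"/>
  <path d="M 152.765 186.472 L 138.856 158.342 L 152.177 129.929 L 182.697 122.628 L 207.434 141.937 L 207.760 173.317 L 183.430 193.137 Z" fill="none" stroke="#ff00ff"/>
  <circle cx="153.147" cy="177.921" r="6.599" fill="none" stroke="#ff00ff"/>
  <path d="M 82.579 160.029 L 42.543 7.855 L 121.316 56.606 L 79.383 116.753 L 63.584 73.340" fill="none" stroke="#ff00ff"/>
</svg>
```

1 u = 1 mm; y_m = 196.748 − y.

[1] `<path>` closed polygon, #ff00ff→engrave S205 F4305: (96.334,164.788) → (50.649,126.439) → (206.442,20.509) → (117.130,132.738) → (145.772,76.873) → (42.947,92.657) → (96.334,164.788) (closed)

[2] `<path>` cubic bezier, #ff00ff→engrave S205 F4305: (194.841,160.557) → (174.597,145.923) → (133.811,132.934) → (90.701,127.348) → (63.485,134.923)

[3] `<polyline>` open polyline, #ff00ff→engrave S205 F4305: (126.209,121.879) → (101.945,184.726) → (180.753,43.245) → (148.421,154.894)

[4] `<path>` quadratic bezier, #ff00ff→engrave S205 F4305: (124.362,40.635) → (103.676,70.450) → (81.855,103.179) → (58.900,138.821) → (34.811,177.376)

[5] `<path>` regular polygon, #ff00ff→engrave S205 F4305: (152.765,10.276) → (138.856,38.406) → (152.177,66.819) → (182.697,74.120) → (207.434,54.811) → (207.760,23.431) → (183.430,3.611) → (152.765,10.276) (closed)

[6] `<circle>` circle, #ff00ff→engrave S205 F4305: (159.746,18.827) → (157.813,23.493) → (153.147,25.426) → (148.481,23.493) → (146.548,18.827) → (148.481,14.161) → (153.147,12.228) → (157.813,14.161) → (159.746,18.827) (closed)

[7] `<path>` open polyline, #ff00ff→engrave S205 F4305: (82.579,36.719) → (42.543,188.893) → (121.316,140.142) → (79.383,79.995) → (63.584,123.408)

(bCNC post)
(Date: synthetic)
G21
G90
G0 X96.334 Y164.788
M3 S205
G01 X50.649 Y126.439 F4305
G01 X206.442 Y20.509
G01 X117.130 Y132.738
G01 X145.772 Y76.873
G01 X42.947 Y92.657
G01 X96.334 Y164.788
M5
G0 X194.841 Y160.557
M3 S205
G01 X174.597 Y145.923 F4305
G01 X133.811 Y132.934
G01 X90.701 Y127.348
G01 X63.485 Y134.923
M5
G0 X126.209 Y121.879
M3 S205
G01 X101.945 Y184.726 F4305
G01 X180.753 Y43.245
G01 X148.421 Y154.894
M5
G0 X124.362 Y40.635
M3 S205
G01 X103.676 Y70.450 F4305
G01 X81.855 Y103.179
G01 X58.900 Y138.821
G01 X34.811 Y177.376
M5
G0 X152.765 Y10.276
M3 S205
G01 X138.856 Y38.406 F4305
G01 X152.177 Y66.819
G01 X182.697 Y74.120
G01 X207.434 Y54.811
G01 X207.760 Y23.431
G01 X183.430 Y3.611
G01 X152.765 Y10.276
M5
G0 X159.746 Y18.827
M3 S205
G01 X157.813 Y23.493 F4305
G01 X153.147 Y25.426
G01 X148.481 Y23.493
G01 X146.548 Y18.827
G01 X148.481 Y14.161
G01 X153.147 Y12.228
G01 X157.813 Y14.161
G01 X159.746 Y18.827
M5
G0 X82.579 Y36.719
M3 S205
G01 X42.543 Y188.893 F4305
G01 X121.316 Y140.142
G01 X79.383 Y79.995
G01 X63.584 Y123.408
M5
G0 X0.000 Y0.000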